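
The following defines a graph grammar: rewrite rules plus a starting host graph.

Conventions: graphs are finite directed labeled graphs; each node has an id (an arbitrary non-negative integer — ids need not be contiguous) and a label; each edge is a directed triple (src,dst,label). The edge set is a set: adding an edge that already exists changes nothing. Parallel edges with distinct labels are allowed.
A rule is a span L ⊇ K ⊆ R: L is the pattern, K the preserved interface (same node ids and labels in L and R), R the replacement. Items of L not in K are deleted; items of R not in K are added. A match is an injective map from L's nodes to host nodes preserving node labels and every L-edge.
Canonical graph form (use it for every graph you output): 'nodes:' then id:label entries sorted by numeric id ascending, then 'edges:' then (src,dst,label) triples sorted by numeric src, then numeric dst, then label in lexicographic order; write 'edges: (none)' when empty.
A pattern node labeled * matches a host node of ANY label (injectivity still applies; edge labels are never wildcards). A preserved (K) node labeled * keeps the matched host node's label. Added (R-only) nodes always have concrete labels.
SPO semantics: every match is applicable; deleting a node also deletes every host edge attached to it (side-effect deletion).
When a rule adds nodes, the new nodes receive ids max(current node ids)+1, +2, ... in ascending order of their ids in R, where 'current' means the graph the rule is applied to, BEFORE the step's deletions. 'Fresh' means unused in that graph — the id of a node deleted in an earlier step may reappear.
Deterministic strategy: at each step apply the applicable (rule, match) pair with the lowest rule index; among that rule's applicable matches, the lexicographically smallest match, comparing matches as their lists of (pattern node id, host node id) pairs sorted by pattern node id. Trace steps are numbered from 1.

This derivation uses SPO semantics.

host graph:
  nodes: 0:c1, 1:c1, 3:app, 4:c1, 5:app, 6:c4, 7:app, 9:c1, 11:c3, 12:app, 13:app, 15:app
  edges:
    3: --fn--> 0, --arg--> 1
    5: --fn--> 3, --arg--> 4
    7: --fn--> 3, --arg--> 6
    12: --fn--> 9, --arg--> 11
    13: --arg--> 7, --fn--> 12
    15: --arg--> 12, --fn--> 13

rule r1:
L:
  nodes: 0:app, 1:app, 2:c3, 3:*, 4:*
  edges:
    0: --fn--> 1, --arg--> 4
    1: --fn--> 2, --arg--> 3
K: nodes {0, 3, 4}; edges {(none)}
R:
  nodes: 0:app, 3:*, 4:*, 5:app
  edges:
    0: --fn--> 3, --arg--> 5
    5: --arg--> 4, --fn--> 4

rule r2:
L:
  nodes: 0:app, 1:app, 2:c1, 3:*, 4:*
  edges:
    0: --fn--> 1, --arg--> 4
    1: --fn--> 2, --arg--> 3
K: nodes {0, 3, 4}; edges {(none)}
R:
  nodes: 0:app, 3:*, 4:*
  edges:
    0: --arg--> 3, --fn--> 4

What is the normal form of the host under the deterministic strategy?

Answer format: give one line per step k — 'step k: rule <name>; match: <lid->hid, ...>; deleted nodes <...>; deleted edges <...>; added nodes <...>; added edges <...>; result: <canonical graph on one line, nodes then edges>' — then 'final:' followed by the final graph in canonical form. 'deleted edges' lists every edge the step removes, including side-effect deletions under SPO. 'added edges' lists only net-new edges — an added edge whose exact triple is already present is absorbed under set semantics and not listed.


step 1: rule r2; match: 0->5, 1->3, 2->0, 3->1, 4->4; deleted nodes 0, 3; deleted edges (3,0,fn); (3,1,arg); (5,3,fn); (5,4,arg); (7,3,fn); added nodes (none); added edges (5,1,arg); (5,4,fn); result: nodes: 1:c1, 4:c1, 5:app, 6:c4, 7:app, 9:c1, 11:c3, 12:app, 13:app, 15:app edges: (5,1,arg); (5,4,fn); (7,6,arg); (12,9,fn); (12,11,arg); (13,7,arg); (13,12,fn); (15,12,arg); (15,13,fn)
step 2: rule r2; match: 0->13, 1->12, 2->9, 3->11, 4->7; deleted nodes 9, 12; deleted edges (12,9,fn); (12,11,arg); (13,7,arg); (13,12,fn); (15,12,arg); added nodes (none); added edges (13,7,fn); (13,11,arg); result: nodes: 1:c1, 4:c1, 5:app, 6:c4, 7:app, 11:c3, 13:app, 15:app edges: (5,1,arg); (5,4,fn); (7,6,arg); (13,7,fn); (13,11,arg); (15,13,fn)
final:
nodes: 1:c1, 4:c1, 5:app, 6:c4, 7:app, 11:c3, 13:app, 15:app
edges: (5,1,arg); (5,4,fn); (7,6,arg); (13,7,fn); (13,11,arg); (15,13,fn)


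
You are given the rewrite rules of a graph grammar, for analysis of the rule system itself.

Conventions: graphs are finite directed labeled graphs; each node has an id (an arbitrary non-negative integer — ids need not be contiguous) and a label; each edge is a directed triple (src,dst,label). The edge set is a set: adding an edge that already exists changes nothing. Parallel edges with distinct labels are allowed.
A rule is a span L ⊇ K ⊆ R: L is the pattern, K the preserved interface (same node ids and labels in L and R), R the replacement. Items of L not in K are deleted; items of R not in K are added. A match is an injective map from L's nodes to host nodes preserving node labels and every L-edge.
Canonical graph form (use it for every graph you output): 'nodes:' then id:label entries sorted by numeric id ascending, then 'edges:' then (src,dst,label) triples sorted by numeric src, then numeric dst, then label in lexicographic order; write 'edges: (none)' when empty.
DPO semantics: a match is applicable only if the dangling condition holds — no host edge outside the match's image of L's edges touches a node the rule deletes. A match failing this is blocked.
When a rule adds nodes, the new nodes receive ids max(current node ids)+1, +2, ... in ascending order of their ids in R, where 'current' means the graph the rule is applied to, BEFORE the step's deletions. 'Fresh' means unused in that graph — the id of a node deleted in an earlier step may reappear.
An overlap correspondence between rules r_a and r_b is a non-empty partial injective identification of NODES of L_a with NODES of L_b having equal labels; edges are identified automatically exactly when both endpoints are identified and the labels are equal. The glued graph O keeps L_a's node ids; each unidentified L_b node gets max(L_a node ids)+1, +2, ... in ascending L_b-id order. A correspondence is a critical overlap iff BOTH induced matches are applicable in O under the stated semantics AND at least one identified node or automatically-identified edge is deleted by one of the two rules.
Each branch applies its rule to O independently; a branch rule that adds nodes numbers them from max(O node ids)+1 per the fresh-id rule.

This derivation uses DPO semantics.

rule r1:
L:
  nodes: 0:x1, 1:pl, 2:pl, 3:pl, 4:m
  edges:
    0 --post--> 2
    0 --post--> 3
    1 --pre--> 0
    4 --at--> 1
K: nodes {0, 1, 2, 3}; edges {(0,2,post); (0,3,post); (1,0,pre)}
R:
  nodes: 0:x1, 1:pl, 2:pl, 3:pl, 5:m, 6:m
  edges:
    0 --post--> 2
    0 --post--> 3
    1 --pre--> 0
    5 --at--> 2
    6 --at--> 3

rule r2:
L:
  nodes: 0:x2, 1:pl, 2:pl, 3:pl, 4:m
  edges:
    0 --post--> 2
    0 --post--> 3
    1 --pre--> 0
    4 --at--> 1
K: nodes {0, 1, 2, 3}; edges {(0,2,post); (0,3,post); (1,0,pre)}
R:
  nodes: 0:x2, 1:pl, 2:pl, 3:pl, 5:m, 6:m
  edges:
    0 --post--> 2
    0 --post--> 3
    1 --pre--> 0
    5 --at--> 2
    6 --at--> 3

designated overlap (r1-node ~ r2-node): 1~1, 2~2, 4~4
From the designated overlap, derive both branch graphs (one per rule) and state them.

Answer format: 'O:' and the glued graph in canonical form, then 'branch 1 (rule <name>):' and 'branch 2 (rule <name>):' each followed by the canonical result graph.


O:
nodes: 0:x1, 1:pl, 2:pl, 3:pl, 4:m, 5:x2, 6:pl
edges: (0,2,post); (0,3,post); (1,0,pre); (1,5,pre); (4,1,at); (5,2,post); (5,6,post)
branch 1 (rule r1):
nodes: 0:x1, 1:pl, 2:pl, 3:pl, 5:x2, 6:pl, 7:m, 8:m
edges: (0,2,post); (0,3,post); (1,0,pre); (1,5,pre); (5,2,post); (5,6,post); (7,2,at); (8,3,at)
branch 2 (rule r2):
nodes: 0:x1, 1:pl, 2:pl, 3:pl, 5:x2, 6:pl, 7:m, 8:m
edges: (0,2,post); (0,3,post); (1,0,pre); (1,5,pre); (5,2,post); (5,6,post); (7,2,at); (8,6,at)


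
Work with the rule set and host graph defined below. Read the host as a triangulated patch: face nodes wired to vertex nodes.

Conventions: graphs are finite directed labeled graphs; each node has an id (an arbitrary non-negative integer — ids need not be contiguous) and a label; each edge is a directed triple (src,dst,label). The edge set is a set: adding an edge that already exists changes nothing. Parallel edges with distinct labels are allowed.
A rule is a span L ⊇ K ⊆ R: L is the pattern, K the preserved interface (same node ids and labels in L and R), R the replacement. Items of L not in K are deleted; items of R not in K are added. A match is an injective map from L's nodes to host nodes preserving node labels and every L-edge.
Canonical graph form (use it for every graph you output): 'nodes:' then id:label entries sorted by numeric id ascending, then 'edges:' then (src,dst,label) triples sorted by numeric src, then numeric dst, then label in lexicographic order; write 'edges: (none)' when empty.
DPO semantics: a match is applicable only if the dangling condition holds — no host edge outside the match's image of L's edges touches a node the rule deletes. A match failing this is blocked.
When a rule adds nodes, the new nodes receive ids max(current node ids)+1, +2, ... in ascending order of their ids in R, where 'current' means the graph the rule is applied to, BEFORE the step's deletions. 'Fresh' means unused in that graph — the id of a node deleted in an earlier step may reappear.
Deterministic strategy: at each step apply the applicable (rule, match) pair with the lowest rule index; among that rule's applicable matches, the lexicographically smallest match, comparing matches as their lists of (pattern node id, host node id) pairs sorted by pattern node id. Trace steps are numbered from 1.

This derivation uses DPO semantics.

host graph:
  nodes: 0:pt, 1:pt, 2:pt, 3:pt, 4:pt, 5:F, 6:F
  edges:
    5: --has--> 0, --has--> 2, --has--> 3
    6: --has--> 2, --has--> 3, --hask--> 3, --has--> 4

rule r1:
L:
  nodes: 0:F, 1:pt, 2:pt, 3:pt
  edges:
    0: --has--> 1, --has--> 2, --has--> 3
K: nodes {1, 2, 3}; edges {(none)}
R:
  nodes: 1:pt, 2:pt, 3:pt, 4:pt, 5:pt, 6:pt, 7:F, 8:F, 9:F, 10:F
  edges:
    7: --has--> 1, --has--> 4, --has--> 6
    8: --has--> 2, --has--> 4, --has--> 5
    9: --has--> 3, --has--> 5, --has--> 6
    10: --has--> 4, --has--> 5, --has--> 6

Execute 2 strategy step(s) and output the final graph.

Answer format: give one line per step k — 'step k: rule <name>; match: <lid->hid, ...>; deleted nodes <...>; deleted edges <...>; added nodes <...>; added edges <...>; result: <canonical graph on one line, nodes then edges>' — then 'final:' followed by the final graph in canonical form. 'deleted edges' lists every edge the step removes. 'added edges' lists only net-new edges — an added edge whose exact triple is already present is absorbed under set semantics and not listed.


step 1: rule r1; match: 0->5, 1->0, 2->2, 3->3; deleted nodes 5; deleted edges (5,0,has); (5,2,has); (5,3,has); added nodes 7, 8, 9, 10, 11, 12, 13; added edges (10,0,has); (10,7,has); (10,9,has); (11,2,has); (11,7,has); (11,8,has); (12,3,has); (12,8,has); (12,9,has); (13,7,has); (13,8,has); (13,9,has); result: nodes: 0:pt, 1:pt, 2:pt, 3:pt, 4:pt, 6:F, 7:pt, 8:pt, 9:pt, 10:F, 11:F, 12:F, 13:F edges: (6,2,has); (6,3,has); (6,3,hask); (6,4,has); (10,0,has); (10,7,has); (10,9,has); (11,2,has); (11,7,has); (11,8,has); (12,3,has); (12,8,has); (12,9,has); (13,7,has); (13,8,has); (13,9,has)
step 2: rule r1; match: 0->10, 1->0, 2->7, 3->9; deleted nodes 10; deleted edges (10,0,has); (10,7,has); (10,9,has); added nodes 14, 15, 16, 17, 18, 19, 20; added edges (17,0,has); (17,14,has); (17,16,has); (18,7,has); (18,14,has); (18,15,has); (19,9,has); (19,15,has); (19,16,has); (20,14,has); (20,15,has); (20,16,has); result: nodes: 0:pt, 1:pt, 2:pt, 3:pt, 4:pt, 6:F, 7:pt, 8:pt, 9:pt, 11:F, 12:F, 13:F, 14:pt, 15:pt, 16:pt, 17:F, 18:F, 19:F, 20:F edges: (6,2,has); (6,3,has); (6,3,hask); (6,4,has); (11,2,has); (11,7,has); (11,8,has); (12,3,has); (12,8,has); (12,9,has); (13,7,has); (13,8,has); (13,9,has); (17,0,has); (17,14,has); (17,16,has); (18,7,has); (18,14,has); (18,15,has); (19,9,has); (19,15,has); (19,16,has); (20,14,has); (20,15,has); (20,16,has)
final:
nodes: 0:pt, 1:pt, 2:pt, 3:pt, 4:pt, 6:F, 7:pt, 8:pt, 9:pt, 11:F, 12:F, 13:F, 14:pt, 15:pt, 16:pt, 17:F, 18:F, 19:F, 20:F
edges: (6,2,has); (6,3,has); (6,3,hask); (6,4,has); (11,2,has); (11,7,has); (11,8,has); (12,3,has); (12,8,has); (12,9,has); (13,7,has); (13,8,has); (13,9,has); (17,0,has); (17,14,has); (17,16,has); (18,7,has); (18,14,has); (18,15,has); (19,9,has); (19,15,has); (19,16,has); (20,14,has); (20,15,has); (20,16,has)


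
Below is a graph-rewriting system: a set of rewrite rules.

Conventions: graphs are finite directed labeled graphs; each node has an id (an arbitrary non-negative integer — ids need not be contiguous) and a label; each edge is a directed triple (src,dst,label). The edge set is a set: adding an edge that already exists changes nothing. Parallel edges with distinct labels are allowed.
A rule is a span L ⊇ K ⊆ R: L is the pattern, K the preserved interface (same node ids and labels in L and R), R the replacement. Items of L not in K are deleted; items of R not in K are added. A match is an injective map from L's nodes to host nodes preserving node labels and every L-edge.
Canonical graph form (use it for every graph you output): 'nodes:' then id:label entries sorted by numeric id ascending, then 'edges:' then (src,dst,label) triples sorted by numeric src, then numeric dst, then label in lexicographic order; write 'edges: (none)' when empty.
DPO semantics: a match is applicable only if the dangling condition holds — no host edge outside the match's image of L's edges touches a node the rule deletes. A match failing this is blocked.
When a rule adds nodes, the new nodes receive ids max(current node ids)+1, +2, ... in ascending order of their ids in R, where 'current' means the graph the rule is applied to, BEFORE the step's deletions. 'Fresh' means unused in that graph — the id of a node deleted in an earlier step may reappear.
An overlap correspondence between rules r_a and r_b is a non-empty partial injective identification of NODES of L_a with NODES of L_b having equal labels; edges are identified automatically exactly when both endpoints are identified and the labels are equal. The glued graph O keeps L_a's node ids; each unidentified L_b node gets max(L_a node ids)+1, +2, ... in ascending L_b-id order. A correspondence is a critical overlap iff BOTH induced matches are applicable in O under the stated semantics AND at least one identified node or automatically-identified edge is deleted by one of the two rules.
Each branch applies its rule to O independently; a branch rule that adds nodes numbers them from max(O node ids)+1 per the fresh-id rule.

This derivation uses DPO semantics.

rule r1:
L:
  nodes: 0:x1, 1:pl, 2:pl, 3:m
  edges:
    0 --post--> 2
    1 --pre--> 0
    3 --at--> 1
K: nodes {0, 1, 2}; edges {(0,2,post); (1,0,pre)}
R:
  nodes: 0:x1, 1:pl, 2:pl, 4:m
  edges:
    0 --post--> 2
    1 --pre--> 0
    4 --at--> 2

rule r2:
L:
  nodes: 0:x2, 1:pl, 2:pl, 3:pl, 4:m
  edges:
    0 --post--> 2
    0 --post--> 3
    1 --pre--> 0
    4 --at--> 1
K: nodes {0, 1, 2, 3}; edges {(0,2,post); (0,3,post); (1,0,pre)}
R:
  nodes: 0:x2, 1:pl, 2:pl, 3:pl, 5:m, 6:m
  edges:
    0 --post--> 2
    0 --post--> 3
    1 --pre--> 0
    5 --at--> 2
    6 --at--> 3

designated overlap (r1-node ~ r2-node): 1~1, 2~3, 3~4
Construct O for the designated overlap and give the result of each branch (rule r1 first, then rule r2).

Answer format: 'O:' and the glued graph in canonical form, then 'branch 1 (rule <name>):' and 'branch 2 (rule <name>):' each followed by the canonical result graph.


O:
nodes: 0:x1, 1:pl, 2:pl, 3:m, 4:x2, 5:pl
edges: (0,2,post); (1,0,pre); (1,4,pre); (3,1,at); (4,2,post); (4,5,post)
branch 1 (rule r1):
nodes: 0:x1, 1:pl, 2:pl, 4:x2, 5:pl, 6:m
edges: (0,2,post); (1,0,pre); (1,4,pre); (4,2,post); (4,5,post); (6,2,at)
branch 2 (rule r2):
nodes: 0:x1, 1:pl, 2:pl, 4:x2, 5:pl, 6:m, 7:m
edges: (0,2,post); (1,0,pre); (1,4,pre); (4,2,post); (4,5,post); (6,5,at); (7,2,at)


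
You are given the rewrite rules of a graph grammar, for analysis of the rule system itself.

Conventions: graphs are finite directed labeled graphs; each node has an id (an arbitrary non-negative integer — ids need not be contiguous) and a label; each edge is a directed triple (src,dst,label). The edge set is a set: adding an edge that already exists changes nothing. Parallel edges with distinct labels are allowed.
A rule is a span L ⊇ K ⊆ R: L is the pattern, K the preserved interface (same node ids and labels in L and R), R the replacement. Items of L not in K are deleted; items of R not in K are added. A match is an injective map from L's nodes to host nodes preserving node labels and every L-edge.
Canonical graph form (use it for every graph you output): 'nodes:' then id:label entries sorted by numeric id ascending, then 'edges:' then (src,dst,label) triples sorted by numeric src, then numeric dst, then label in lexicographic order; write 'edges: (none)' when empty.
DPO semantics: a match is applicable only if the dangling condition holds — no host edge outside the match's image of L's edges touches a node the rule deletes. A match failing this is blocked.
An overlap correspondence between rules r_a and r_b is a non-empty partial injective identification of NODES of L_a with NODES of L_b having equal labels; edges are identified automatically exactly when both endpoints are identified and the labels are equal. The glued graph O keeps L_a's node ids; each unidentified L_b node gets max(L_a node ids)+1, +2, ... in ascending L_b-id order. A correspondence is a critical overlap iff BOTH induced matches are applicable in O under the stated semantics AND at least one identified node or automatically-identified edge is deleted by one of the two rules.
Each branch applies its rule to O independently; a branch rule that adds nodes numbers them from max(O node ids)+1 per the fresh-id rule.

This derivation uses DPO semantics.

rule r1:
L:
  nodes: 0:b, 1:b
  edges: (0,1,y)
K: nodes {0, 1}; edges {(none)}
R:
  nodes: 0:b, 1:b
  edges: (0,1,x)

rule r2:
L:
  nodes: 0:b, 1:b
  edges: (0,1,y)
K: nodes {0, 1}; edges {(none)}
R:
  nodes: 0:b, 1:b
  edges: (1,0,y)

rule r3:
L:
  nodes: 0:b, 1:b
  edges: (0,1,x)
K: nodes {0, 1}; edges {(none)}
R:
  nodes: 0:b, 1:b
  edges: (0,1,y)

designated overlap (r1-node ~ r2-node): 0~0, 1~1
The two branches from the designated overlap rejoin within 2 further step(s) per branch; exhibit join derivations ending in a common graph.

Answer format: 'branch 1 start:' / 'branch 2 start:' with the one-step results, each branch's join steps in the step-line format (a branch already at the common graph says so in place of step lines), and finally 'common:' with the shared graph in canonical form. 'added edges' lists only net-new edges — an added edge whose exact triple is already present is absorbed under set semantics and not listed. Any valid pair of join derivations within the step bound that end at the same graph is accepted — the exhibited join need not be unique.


branch 1 start:
nodes: 0:b, 1:b
edges: (0,1,x)
branch 2 start:
nodes: 0:b, 1:b
edges: (1,0,y)
branch 1 step 1: rule r3; match: 0->0, 1->1; deleted nodes (none); deleted edges (0,1,x); added nodes (none); added edges (0,1,y); result: nodes: 0:b, 1:b edges: (0,1,y)
branch 2 step 1: rule r2; match: 0->1, 1->0; deleted nodes (none); deleted edges (1,0,y); added nodes (none); added edges (0,1,y); result: nodes: 0:b, 1:b edges: (0,1,y)
common:
nodes: 0:b, 1:b
edges: (0,1,y)


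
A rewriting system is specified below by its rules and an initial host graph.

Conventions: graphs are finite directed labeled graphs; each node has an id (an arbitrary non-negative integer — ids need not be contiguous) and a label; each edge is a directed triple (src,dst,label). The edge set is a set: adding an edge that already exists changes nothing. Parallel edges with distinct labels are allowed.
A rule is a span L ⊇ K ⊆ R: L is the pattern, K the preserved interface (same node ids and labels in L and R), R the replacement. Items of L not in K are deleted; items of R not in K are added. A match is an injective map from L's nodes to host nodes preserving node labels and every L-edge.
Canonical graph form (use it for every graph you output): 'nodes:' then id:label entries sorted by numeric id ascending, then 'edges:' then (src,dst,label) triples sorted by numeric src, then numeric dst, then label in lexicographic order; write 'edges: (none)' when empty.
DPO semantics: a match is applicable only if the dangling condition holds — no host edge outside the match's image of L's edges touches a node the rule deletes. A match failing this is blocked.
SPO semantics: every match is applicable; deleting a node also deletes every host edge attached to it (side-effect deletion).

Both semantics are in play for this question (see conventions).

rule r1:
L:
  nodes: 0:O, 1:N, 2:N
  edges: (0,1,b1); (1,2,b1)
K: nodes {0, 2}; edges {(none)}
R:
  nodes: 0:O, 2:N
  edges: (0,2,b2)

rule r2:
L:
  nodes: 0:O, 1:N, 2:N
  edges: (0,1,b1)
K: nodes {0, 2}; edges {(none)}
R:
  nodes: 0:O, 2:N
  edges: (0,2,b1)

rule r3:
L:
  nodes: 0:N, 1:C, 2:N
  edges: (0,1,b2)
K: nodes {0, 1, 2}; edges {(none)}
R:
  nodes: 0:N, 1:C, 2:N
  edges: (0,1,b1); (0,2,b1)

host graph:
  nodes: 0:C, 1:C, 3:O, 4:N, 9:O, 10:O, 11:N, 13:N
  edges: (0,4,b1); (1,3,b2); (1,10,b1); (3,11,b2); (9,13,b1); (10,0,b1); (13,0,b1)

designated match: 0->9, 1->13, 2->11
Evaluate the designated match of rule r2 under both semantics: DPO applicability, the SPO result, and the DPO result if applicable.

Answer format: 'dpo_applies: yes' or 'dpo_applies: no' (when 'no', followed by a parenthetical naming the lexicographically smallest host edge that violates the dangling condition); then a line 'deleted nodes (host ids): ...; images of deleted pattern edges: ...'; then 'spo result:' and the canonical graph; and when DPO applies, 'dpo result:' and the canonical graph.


dpo_applies: no
(the rule deletes node 13, which keeps host edge (13,0,b1) outside the match image — the dangling condition fails, DPO blocks; SPO proceeds and side-deletes such edges)
deleted nodes (host ids): 13; images of deleted pattern edges: (9,13,b1)
spo result:
nodes: 0:C, 1:C, 3:O, 4:N, 9:O, 10:O, 11:N
edges: (0,4,b1); (1,3,b2); (1,10,b1); (3,11,b2); (9,11,b1); (10,0,b1)


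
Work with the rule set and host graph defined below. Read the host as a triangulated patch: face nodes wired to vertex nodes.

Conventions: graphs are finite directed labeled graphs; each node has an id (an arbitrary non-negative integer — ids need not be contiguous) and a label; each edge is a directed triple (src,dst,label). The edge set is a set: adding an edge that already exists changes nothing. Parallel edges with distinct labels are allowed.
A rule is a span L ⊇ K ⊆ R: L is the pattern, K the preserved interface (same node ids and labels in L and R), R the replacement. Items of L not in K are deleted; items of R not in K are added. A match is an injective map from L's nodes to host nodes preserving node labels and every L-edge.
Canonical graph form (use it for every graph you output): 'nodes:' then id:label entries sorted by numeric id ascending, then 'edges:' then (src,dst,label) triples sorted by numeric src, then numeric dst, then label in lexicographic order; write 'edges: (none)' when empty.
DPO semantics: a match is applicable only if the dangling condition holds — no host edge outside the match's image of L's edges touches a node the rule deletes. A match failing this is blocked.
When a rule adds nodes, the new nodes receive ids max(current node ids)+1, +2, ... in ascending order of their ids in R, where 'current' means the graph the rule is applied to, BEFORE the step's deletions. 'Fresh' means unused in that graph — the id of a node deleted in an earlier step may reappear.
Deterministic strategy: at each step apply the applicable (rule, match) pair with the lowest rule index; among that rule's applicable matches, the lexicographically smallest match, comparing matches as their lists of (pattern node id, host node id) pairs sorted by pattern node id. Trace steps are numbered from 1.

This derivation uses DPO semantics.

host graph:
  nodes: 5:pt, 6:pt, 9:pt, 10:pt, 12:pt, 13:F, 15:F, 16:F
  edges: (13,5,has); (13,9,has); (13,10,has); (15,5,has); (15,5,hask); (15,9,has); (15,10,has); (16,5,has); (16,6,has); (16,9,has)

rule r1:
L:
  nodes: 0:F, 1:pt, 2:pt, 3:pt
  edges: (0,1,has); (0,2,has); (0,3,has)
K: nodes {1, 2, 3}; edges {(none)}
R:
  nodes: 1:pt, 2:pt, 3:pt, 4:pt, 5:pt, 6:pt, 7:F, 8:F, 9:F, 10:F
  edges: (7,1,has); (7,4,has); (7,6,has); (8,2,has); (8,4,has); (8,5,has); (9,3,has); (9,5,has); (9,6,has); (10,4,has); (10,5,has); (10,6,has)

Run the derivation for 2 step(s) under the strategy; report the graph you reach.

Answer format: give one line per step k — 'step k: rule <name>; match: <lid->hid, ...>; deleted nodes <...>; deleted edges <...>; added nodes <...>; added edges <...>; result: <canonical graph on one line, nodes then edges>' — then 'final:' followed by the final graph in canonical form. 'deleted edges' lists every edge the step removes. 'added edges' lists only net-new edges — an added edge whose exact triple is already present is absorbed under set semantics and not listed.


step 1: rule r1; match: 0->13, 1->5, 2->9, 3->10; deleted nodes 13; deleted edges (13,5,has); (13,9,has); (13,10,has); added nodes 17, 18, 19, 20, 21, 22, 23; added edges (20,5,has); (20,17,has); (20,19,has); (21,9,has); (21,17,has); (21,18,has); (22,10,has); (22,18,has); (22,19,has); (23,17,has); (23,18,has); (23,19,has); result: nodes: 5:pt, 6:pt, 9:pt, 10:pt, 12:pt, 15:F, 16:F, 17:pt, 18:pt, 19:pt, 20:F, 21:F, 22:F, 23:F edges: (15,5,has); (15,5,hask); (15,9,has); (15,10,has); (16,5,has); (16,6,has); (16,9,has); (20,5,has); (20,17,has); (20,19,has); (21,9,has); (21,17,has); (21,18,has); (22,10,has); (22,18,has); (22,19,has); (23,17,has); (23,18,has); (23,19,has)
step 2: rule r1; match: 0->16, 1->5, 2->6, 3->9; deleted nodes 16; deleted edges (16,5,has); (16,6,has); (16,9,has); added nodes 24, 25, 26, 27, 28, 29, 30; added edges (27,5,has); (27,24,has); (27,26,has); (28,6,has); (28,24,has); (28,25,has); (29,9,has); (29,25,has); (29,26,has); (30,24,has); (30,25,has); (30,26,has); result: nodes: 5:pt, 6:pt, 9:pt, 10:pt, 12:pt, 15:F, 17:pt, 18:pt, 19:pt, 20:F, 21:F, 22:F, 23:F, 24:pt, 25:pt, 26:pt, 27:F, 28:F, 29:F, 30:F edges: (15,5,has); (15,5,hask); (15,9,has); (15,10,has); (20,5,has); (20,17,has); (20,19,has); (21,9,has); (21,17,has); (21,18,has); (22,10,has); (22,18,has); (22,19,has); (23,17,has); (23,18,has); (23,19,has); (27,5,has); (27,24,has); (27,26,has); (28,6,has); (28,24,has); (28,25,has); (29,9,has); (29,25,has); (29,26,has); (30,24,has); (30,25,has); (30,26,has)
final:
nodes: 5:pt, 6:pt, 9:pt, 10:pt, 12:pt, 15:F, 17:pt, 18:pt, 19:pt, 20:F, 21:F, 22:F, 23:F, 24:pt, 25:pt, 26:pt, 27:F, 28:F, 29:F, 30:F
edges: (15,5,has); (15,5,hask); (15,9,has); (15,10,has); (20,5,has); (20,17,has); (20,19,has); (21,9,has); (21,17,has); (21,18,has); (22,10,has); (22,18,has); (22,19,has); (23,17,has); (23,18,has); (23,19,has); (27,5,has); (27,24,has); (27,26,has); (28,6,has); (28,24,has); (28,25,has); (29,9,has); (29,25,has); (29,26,has); (30,24,has); (30,25,has); (30,26,has)


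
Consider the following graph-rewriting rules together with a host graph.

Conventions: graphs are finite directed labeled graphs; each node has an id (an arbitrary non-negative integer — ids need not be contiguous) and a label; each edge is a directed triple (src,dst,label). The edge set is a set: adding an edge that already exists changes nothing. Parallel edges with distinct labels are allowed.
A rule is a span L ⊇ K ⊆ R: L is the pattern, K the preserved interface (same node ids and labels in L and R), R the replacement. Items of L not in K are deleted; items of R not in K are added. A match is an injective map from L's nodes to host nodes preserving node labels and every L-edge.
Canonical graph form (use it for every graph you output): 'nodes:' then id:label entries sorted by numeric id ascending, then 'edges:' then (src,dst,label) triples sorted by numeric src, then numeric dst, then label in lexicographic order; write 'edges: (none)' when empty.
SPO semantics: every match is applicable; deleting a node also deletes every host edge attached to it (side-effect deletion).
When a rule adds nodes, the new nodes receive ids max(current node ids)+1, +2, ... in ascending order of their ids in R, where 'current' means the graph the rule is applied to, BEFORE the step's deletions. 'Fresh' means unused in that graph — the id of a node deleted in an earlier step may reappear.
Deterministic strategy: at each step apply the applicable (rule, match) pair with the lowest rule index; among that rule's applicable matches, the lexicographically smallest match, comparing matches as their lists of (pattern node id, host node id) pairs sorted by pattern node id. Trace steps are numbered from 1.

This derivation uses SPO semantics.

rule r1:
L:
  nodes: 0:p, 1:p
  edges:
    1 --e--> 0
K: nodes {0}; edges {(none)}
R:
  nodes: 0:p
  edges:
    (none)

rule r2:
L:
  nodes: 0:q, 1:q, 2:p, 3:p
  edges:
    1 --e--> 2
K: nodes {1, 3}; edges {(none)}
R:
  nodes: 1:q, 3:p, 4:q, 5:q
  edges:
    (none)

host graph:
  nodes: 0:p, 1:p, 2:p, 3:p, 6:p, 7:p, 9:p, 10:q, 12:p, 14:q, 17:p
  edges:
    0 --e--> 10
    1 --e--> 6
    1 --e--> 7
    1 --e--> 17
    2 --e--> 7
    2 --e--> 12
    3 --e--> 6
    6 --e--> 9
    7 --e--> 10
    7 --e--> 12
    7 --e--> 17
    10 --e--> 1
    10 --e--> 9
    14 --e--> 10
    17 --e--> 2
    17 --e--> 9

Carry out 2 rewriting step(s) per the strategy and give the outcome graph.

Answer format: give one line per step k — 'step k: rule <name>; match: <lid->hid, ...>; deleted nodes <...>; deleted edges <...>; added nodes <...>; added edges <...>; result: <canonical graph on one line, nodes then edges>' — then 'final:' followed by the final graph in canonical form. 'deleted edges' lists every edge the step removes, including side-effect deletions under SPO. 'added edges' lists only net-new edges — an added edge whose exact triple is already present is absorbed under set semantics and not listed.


step 1: rule r1; match: 0->2, 1->17; deleted nodes 17; deleted edges (1,17,e); (7,17,e); (17,2,e); (17,9,e); added nodes (none); added edges (none); result: nodes: 0:p, 1:p, 2:p, 3:p, 6:p, 7:p, 9:p, 10:q, 12:p, 14:q edges: (0,10,e); (1,6,e); (1,7,e); (2,7,e); (2,12,e); (3,6,e); (6,9,e); (7,10,e); (7,12,e); (10,1,e); (10,9,e); (14,10,e)
step 2: rule r1; match: 0->6, 1->1; deleted nodes 1; deleted edges (1,6,e); (1,7,e); (10,1,e); added nodes (none); added edges (none); result: nodes: 0:p, 2:p, 3:p, 6:p, 7:p, 9:p, 10:q, 12:p, 14:q edges: (0,10,e); (2,7,e); (2,12,e); (3,6,e); (6,9,e); (7,10,e); (7,12,e); (10,9,e); (14,10,e)
final:
nodes: 0:p, 2:p, 3:p, 6:p, 7:p, 9:p, 10:q, 12:p, 14:q
edges: (0,10,e); (2,7,e); (2,12,e); (3,6,e); (6,9,e); (7,10,e); (7,12,e); (10,9,e); (14,10,e)


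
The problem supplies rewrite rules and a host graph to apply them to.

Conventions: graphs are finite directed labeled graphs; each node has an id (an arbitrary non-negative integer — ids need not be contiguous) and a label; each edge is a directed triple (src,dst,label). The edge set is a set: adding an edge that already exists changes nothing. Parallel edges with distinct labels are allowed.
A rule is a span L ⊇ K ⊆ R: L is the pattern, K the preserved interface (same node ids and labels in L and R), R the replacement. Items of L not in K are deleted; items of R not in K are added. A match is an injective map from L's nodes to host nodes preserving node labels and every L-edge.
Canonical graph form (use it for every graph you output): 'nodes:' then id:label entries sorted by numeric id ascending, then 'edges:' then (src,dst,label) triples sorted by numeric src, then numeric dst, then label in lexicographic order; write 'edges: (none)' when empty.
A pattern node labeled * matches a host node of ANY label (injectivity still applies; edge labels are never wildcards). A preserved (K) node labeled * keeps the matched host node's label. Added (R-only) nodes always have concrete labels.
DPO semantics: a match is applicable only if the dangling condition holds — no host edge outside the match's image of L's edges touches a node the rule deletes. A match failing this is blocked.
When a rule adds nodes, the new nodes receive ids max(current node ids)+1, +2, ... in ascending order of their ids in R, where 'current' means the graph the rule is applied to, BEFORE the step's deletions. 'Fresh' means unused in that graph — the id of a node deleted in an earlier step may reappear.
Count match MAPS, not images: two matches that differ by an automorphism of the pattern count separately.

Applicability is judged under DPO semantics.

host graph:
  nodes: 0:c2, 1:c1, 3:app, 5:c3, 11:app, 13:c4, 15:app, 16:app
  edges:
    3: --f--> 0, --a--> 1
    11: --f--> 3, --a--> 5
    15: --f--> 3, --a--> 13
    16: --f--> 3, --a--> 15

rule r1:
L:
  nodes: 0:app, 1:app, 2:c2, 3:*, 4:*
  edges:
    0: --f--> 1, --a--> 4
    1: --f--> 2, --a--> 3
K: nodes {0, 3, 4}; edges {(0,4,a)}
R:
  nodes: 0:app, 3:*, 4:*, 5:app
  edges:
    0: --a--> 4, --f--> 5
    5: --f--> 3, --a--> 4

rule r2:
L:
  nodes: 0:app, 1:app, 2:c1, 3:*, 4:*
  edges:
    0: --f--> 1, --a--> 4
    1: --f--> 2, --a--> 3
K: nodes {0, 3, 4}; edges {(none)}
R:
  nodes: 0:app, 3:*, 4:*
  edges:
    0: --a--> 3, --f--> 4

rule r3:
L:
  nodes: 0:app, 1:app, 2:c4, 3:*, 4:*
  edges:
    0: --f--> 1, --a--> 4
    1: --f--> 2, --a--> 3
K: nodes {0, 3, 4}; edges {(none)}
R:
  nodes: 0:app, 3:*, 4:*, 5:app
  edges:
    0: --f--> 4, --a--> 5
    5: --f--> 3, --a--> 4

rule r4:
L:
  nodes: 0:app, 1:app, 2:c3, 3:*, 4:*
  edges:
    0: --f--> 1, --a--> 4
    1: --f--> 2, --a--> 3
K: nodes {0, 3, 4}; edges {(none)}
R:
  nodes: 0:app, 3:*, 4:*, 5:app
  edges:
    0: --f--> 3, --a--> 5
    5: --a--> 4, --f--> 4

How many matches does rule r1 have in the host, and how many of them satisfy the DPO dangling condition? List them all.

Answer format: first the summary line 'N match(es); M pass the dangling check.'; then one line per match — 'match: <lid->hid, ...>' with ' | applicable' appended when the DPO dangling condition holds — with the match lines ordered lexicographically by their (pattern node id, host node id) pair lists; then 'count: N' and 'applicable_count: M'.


3 match(es); 0 pass the dangling check.
match: 0->11, 1->3, 2->0, 3->1, 4->5
match: 0->15, 1->3, 2->0, 3->1, 4->13
match: 0->16, 1->3, 2->0, 3->1, 4->15
count: 3
applicable_count: 0


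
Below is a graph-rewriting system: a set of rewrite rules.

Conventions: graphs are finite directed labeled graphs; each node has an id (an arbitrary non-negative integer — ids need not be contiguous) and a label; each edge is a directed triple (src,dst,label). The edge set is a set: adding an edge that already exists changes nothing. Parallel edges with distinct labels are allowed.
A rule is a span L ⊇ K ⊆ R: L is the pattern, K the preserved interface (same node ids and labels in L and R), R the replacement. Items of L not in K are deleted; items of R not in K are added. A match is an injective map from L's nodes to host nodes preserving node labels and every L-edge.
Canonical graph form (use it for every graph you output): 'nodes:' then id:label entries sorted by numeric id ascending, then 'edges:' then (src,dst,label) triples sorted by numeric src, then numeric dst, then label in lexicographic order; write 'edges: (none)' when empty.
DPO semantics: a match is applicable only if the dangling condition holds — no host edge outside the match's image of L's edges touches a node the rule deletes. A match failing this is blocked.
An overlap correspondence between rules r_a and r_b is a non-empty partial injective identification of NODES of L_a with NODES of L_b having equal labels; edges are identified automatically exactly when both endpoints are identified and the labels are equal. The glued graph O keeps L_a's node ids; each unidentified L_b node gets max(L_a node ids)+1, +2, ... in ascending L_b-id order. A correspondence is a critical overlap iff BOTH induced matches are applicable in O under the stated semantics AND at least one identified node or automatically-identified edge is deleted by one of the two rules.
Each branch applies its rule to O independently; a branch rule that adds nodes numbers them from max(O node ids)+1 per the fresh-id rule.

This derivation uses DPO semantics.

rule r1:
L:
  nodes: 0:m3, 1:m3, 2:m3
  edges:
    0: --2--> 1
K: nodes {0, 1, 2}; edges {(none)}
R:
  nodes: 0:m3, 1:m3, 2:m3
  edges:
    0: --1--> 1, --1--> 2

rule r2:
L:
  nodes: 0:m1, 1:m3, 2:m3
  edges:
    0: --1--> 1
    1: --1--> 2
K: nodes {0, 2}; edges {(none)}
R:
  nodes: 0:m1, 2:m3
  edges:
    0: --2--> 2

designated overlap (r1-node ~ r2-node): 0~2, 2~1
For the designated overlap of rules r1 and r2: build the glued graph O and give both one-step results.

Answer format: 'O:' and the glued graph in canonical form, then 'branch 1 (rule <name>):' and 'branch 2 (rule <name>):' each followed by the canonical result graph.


O:
nodes: 0:m3, 1:m3, 2:m3, 3:m1
edges: (0,1,2); (2,0,1); (3,2,1)
branch 1 (rule r1):
nodes: 0:m3, 1:m3, 2:m3, 3:m1
edges: (0,1,1); (0,2,1); (2,0,1); (3,2,1)
branch 2 (rule r2):
nodes: 0:m3, 1:m3, 3:m1
edges: (0,1,2); (3,0,2)


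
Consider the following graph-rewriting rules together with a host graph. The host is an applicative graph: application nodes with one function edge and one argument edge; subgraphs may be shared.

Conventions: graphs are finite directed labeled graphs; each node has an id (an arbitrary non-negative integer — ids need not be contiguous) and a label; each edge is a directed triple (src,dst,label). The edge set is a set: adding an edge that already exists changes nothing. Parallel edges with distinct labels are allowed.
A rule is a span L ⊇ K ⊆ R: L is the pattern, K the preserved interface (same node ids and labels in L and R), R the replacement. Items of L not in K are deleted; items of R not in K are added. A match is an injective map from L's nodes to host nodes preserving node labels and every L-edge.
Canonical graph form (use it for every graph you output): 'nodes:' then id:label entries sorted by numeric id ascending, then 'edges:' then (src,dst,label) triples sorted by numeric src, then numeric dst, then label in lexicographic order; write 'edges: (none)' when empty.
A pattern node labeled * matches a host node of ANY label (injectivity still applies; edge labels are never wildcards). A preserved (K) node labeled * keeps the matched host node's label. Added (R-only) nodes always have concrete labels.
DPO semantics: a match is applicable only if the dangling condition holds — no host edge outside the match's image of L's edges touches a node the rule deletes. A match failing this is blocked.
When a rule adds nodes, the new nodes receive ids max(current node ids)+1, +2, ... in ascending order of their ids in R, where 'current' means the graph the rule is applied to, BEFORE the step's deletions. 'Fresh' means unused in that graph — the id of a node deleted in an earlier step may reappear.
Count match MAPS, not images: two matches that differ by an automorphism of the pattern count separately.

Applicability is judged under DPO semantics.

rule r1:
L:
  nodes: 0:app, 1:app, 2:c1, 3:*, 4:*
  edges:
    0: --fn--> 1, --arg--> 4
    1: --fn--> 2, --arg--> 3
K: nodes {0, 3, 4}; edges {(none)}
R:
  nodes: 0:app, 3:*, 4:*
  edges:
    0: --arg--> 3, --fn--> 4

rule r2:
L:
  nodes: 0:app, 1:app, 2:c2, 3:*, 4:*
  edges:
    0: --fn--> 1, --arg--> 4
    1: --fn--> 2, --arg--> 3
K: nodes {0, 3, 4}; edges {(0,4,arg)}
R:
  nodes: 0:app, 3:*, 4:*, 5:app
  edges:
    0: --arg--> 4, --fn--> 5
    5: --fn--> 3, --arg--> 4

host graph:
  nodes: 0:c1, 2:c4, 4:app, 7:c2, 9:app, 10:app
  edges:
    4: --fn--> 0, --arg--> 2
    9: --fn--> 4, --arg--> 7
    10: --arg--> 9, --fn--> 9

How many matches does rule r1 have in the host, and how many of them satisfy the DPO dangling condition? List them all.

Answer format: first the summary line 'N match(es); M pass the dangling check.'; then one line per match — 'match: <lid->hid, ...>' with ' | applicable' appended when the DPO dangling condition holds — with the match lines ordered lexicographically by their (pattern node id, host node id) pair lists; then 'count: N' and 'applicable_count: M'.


1 match(es); 1 pass the dangling check.
match: 0->9, 1->4, 2->0, 3->2, 4->7 | applicable
count: 1
applicable_count: 1
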